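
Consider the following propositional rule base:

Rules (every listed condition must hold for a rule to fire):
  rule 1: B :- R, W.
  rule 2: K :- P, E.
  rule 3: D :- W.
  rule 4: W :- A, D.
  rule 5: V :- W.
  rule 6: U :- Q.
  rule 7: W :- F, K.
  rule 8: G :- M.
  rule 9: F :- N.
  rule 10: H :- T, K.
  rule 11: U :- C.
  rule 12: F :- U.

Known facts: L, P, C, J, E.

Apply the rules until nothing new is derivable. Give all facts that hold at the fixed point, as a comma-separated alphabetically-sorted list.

C, D, E, F, J, K, L, P, U, V, W

Round 1 — rule 2, rule 11, derive K, U.
Round 2 — rule 12, derive F.
Round 3 — rule 7, derive W.
Round 4 — rule 3, rule 5, derive D, V.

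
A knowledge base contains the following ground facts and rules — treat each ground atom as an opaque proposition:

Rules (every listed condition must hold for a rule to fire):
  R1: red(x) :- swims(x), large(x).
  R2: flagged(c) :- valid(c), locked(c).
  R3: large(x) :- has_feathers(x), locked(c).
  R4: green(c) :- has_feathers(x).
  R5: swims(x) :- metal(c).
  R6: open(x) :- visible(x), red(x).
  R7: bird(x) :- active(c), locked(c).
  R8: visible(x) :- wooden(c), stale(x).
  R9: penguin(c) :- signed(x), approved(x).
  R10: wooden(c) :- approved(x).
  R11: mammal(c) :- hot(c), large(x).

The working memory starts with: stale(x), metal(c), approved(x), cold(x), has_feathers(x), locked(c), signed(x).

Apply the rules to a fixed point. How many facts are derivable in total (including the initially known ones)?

Round 1 — R3, R4, R5, R9, R10, derive large(x), green(c), swims(x), penguin(c), wooden(c).
Round 2 — R1, R8, derive red(x), visible(x).
Round 3 — R6, derive open(x).
Closure: {approved(x), cold(x), green(c), has_feathers(x), large(x), locked(c), metal(c), open(x), penguin(c), red(x), signed(x), stale(x), swims(x), visible(x), wooden(c)} — 15 facts.

15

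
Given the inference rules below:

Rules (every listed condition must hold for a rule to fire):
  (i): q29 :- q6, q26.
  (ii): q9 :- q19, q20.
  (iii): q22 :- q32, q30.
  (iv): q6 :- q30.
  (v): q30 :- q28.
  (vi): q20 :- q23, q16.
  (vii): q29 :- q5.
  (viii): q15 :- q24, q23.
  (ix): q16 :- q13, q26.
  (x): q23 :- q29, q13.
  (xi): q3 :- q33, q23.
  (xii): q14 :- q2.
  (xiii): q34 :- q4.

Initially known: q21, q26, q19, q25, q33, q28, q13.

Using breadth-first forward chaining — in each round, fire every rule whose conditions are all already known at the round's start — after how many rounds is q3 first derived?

[1] (v) [q30 :- q28.]; (ix) [q16 :- q13, q26.]. ⇒ new: q30, q16.
[2] (iv) [q6 :- q30.]. ⇒ new: q6.
[3] (i) [q29 :- q6, q26.]. ⇒ new: q29.
[4] (x) [q23 :- q29, q13.]. ⇒ new: q23.
[5] (vi) [q20 :- q23, q16.]; (xi) [q3 :- q33, q23.]. ⇒ new: q20, q3.
q3 first appears in round 5.

5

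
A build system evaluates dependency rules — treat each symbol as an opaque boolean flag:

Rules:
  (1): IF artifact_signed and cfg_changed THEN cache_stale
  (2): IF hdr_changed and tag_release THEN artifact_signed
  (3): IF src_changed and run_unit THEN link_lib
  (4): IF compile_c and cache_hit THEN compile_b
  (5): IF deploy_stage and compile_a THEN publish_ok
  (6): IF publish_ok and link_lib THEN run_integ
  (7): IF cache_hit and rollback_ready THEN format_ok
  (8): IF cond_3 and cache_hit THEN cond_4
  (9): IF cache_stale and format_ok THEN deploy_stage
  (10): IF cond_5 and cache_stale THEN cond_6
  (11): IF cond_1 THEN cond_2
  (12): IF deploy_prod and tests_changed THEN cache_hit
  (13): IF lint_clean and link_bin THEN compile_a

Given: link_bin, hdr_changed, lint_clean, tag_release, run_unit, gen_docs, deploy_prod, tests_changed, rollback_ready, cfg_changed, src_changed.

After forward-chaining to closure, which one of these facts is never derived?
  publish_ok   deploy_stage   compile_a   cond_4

Round 1: (2) [IF hdr_changed and tag_release THEN artifact_signed]; (3) [IF src_changed and run_unit THEN link_lib]; (12) [IF deploy_prod and tests_changed THEN cache_hit]; (13) [IF lint_clean and link_bin THEN compile_a]. Adds artifact_signed, link_lib, cache_hit, compile_a.
Round 2: (1) [IF artifact_signed and cfg_changed THEN cache_stale]; (7) [IF cache_hit and rollback_ready THEN format_ok]. Adds cache_stale, format_ok.
Round 3: (9) [IF cache_stale and format_ok THEN deploy_stage]. Adds deploy_stage.
Round 4: (5) [IF deploy_stage and compile_a THEN publish_ok]. Adds publish_ok.
Round 5: (6) [IF publish_ok and link_lib THEN run_integ]. Adds run_integ.
Derived: publish_ok (round 4), deploy_stage (round 3), compile_a (round 1). cond_4 never appears in any round.

cond_4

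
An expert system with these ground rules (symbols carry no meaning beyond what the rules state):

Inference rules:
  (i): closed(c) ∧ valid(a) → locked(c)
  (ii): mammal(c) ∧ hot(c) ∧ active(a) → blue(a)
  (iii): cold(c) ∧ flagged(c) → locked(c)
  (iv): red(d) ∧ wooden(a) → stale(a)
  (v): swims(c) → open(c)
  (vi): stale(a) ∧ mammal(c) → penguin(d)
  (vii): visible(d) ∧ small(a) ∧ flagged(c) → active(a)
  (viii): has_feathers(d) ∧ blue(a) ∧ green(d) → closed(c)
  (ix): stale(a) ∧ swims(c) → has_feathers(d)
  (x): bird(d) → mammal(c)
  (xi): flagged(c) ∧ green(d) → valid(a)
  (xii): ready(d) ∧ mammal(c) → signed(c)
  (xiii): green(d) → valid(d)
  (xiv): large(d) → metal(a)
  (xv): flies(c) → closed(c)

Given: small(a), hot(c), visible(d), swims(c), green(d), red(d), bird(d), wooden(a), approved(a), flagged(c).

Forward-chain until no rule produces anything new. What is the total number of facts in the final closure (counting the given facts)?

21

Round 1 — (iv), (v), (vii), (x), (xi), (xiii), derive stale(a), open(c), active(a), mammal(c), valid(a), valid(d).
Round 2 — (ii), (vi), (ix), derive blue(a), penguin(d), has_feathers(d).
Round 3 — (viii), derive closed(c).
Round 4 — (i), derive locked(c).
Closure: {active(a), approved(a), bird(d), blue(a), closed(c), flagged(c), green(d), has_feathers(d), hot(c), locked(c), mammal(c), open(c), penguin(d), red(d), small(a), stale(a), swims(c), valid(a), valid(d), visible(d), wooden(a)} — 21 facts.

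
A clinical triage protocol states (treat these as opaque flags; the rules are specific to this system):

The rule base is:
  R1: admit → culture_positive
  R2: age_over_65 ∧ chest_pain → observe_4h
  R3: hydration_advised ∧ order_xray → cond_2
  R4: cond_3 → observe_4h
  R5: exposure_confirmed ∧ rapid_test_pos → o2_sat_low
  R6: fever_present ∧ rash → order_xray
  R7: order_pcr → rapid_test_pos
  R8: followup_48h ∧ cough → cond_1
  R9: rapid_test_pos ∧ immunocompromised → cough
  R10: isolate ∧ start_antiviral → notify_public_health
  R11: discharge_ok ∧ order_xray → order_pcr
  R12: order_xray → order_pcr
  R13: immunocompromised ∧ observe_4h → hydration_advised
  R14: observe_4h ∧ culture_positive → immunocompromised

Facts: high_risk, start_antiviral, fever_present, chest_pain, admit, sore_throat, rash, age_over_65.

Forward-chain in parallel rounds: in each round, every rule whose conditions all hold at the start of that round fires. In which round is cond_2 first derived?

4

Round 1: R1 [admit → culture_positive]; R2 [age_over_65 ∧ chest_pain → observe_4h]; R6 [fever_present ∧ rash → order_xray]. Adds culture_positive, observe_4h, order_xray.
Round 2: R12 [order_xray → order_pcr]; R14 [observe_4h ∧ culture_positive → immunocompromised]. Adds order_pcr, immunocompromised.
Round 3: R7 [order_pcr → rapid_test_pos]; R13 [immunocompromised ∧ observe_4h → hydration_advised]. Adds rapid_test_pos, hydration_advised.
Round 4: R3 [hydration_advised ∧ order_xray → cond_2]; R9 [rapid_test_pos ∧ immunocompromised → cough]. Adds cond_2, cough.
cond_2 first appears in round 4.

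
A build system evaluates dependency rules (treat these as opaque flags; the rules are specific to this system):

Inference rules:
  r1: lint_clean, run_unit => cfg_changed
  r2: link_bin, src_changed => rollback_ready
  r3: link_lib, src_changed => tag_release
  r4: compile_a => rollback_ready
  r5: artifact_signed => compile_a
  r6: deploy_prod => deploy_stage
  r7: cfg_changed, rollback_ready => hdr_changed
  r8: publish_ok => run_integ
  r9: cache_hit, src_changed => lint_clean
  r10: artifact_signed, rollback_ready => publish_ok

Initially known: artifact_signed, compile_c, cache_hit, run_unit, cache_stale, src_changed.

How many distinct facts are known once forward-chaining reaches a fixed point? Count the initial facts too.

Round 1 — r5, r9, derive compile_a, lint_clean.
Round 2 — r1, r4, derive cfg_changed, rollback_ready.
Round 3 — r7, r10, derive hdr_changed, publish_ok.
Round 4 — r8, derive run_integ.
Closure: {artifact_signed, cache_hit, cache_stale, cfg_changed, compile_a, compile_c, hdr_changed, lint_clean, publish_ok, rollback_ready, run_integ, run_unit, src_changed} — 13 facts.

13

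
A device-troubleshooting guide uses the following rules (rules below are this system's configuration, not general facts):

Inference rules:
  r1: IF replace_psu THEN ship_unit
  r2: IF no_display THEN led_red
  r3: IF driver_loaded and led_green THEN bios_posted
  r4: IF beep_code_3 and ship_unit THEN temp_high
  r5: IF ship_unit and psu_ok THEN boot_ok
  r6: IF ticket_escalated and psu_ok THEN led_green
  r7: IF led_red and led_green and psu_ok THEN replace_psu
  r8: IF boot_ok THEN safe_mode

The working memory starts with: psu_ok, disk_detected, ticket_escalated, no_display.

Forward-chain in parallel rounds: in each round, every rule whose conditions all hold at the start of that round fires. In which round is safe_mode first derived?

5

[1] r2 [IF no_display THEN led_red]; r6 [IF ticket_escalated and psu_ok THEN led_green]. ⇒ new: led_red, led_green.
[2] r7 [IF led_red and led_green and psu_ok THEN replace_psu]. ⇒ new: replace_psu.
[3] r1 [IF replace_psu THEN ship_unit]. ⇒ new: ship_unit.
[4] r5 [IF ship_unit and psu_ok THEN boot_ok]. ⇒ new: boot_ok.
[5] r8 [IF boot_ok THEN safe_mode]. ⇒ new: safe_mode.
safe_mode first appears in round 5.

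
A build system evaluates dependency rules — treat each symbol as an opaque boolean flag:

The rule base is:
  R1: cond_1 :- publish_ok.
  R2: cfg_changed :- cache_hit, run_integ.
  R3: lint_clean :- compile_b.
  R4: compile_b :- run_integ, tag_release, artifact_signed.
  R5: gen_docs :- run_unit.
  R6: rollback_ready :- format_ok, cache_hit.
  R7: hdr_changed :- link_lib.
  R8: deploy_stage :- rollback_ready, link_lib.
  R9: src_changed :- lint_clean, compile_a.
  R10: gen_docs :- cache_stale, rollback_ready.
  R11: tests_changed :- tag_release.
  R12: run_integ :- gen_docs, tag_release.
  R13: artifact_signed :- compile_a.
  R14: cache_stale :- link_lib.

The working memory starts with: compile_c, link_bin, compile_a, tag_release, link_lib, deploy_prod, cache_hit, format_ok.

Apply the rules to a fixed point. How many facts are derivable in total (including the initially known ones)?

Round 1 — R6, R7, R11, R13, R14, derive rollback_ready, hdr_changed, tests_changed, artifact_signed, cache_stale.
Round 2 — R8, R10, derive deploy_stage, gen_docs.
Round 3 — R12, derive run_integ.
Round 4 — R2, R4, derive cfg_changed, compile_b.
Round 5 — R3, derive lint_clean.
Round 6 — R9, derive src_changed.
Closure: {artifact_signed, cache_hit, cache_stale, cfg_changed, compile_a, compile_b, compile_c, deploy_prod, deploy_stage, format_ok, gen_docs, hdr_changed, link_bin, link_lib, lint_clean, rollback_ready, run_integ, src_changed, tag_release, tests_changed} — 20 facts.

20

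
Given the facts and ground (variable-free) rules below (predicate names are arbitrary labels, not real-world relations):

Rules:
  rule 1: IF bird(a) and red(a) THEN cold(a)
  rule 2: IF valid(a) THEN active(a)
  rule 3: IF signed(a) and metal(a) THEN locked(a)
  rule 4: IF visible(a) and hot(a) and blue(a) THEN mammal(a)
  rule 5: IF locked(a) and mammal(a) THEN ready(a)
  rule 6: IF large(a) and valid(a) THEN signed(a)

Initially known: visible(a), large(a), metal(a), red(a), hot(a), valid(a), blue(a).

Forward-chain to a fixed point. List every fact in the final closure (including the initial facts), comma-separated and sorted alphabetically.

active(a), blue(a), hot(a), large(a), locked(a), mammal(a), metal(a), ready(a), red(a), signed(a), valid(a), visible(a)

Round 1 — rule 2, rule 4, rule 6, derive active(a), mammal(a), signed(a).
Round 2 — rule 3, derive locked(a).
Round 3 — rule 5, derive ready(a).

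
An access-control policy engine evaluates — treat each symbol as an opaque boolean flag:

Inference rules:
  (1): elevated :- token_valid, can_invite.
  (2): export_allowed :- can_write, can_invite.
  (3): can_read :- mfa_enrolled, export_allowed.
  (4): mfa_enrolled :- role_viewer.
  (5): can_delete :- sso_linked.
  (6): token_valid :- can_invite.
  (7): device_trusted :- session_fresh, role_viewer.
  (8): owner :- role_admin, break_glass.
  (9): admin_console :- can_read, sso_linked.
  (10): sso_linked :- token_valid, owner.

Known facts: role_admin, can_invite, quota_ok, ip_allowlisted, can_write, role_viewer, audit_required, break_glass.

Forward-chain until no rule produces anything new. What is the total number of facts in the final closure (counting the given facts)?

17

Round 1: (2) [export_allowed :- can_write, can_invite.]; (4) [mfa_enrolled :- role_viewer.]; (6) [token_valid :- can_invite.]; (8) [owner :- role_admin, break_glass.]. Adds export_allowed, mfa_enrolled, token_valid, owner.
Round 2: (1) [elevated :- token_valid, can_invite.]; (3) [can_read :- mfa_enrolled, export_allowed.]; (10) [sso_linked :- token_valid, owner.]. Adds elevated, can_read, sso_linked.
Round 3: (5) [can_delete :- sso_linked.]; (9) [admin_console :- can_read, sso_linked.]. Adds can_delete, admin_console.
Closure: {admin_console, audit_required, break_glass, can_delete, can_invite, can_read, can_write, elevated, export_allowed, ip_allowlisted, mfa_enrolled, owner, quota_ok, role_admin, role_viewer, sso_linked, token_valid} — 17 facts.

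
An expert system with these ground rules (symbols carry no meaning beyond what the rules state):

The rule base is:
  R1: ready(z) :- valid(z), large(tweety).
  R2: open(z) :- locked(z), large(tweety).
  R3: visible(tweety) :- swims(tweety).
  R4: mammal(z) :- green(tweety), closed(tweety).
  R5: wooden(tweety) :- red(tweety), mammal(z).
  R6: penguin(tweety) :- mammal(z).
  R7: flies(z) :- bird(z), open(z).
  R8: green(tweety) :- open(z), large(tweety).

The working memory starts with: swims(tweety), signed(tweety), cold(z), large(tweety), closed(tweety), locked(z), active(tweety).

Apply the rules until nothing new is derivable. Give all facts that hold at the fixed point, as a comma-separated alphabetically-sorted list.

Round 1 fires R2, R3, giving open(z), visible(tweety).
Round 2 fires R8, giving green(tweety).
Round 3 fires R4, giving mammal(z).
Round 4 fires R6, giving penguin(tweety).

active(tweety), closed(tweety), cold(z), green(tweety), large(tweety), locked(z), mammal(z), open(z), penguin(tweety), signed(tweety), swims(tweety), visible(tweety)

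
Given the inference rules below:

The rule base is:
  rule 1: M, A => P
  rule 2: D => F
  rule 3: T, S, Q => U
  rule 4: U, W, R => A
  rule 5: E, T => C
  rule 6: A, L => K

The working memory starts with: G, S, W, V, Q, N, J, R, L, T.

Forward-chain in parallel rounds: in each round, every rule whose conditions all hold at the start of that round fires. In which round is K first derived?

3

Round 1 fires rule 3, giving U.
Round 2 fires rule 4, giving A.
Round 3 fires rule 6, giving K.
K first appears in round 3.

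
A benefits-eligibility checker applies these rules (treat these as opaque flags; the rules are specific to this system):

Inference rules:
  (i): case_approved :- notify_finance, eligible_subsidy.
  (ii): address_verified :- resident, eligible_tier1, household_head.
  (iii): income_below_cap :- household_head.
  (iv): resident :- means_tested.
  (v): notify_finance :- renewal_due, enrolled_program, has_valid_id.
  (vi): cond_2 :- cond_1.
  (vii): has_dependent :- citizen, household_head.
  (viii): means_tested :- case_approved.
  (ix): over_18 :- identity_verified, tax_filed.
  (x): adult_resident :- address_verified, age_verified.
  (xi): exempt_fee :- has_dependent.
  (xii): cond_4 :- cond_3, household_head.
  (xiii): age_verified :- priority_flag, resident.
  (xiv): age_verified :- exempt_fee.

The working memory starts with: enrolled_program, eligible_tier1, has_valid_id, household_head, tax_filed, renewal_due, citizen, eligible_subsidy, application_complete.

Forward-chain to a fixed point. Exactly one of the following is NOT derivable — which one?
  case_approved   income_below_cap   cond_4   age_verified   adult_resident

[1] (iii) [income_below_cap :- household_head.]; (v) [notify_finance :- renewal_due, enrolled_program, has_valid_id.]; (vii) [has_dependent :- citizen, household_head.]. ⇒ new: income_below_cap, notify_finance, has_dependent.
[2] (i) [case_approved :- notify_finance, eligible_subsidy.]; (xi) [exempt_fee :- has_dependent.]. ⇒ new: case_approved, exempt_fee.
[3] (viii) [means_tested :- case_approved.]; (xiv) [age_verified :- exempt_fee.]. ⇒ new: means_tested, age_verified.
[4] (iv) [resident :- means_tested.]. ⇒ new: resident.
[5] (ii) [address_verified :- resident, eligible_tier1, household_head.]. ⇒ new: address_verified.
[6] (x) [adult_resident :- address_verified, age_verified.]. ⇒ new: adult_resident.
Derived: age_verified (round 3), adult_resident (round 6), income_below_cap (round 1), case_approved (round 2). cond_4 never appears in any round.

cond_4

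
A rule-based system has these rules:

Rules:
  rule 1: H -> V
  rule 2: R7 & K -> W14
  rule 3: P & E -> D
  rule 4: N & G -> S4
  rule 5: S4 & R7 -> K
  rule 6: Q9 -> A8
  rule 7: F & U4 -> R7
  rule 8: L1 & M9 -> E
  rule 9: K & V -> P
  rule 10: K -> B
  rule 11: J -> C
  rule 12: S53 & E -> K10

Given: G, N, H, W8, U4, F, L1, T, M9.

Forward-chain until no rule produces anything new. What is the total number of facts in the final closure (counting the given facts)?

[1] rule 1 [H -> V]; rule 4 [N & G -> S4]; rule 7 [F & U4 -> R7]; rule 8 [L1 & M9 -> E]. ⇒ new: V, S4, R7, E.
[2] rule 5 [S4 & R7 -> K]. ⇒ new: K.
[3] rule 2 [R7 & K -> W14]; rule 9 [K & V -> P]; rule 10 [K -> B]. ⇒ new: W14, P, B.
[4] rule 3 [P & E -> D]. ⇒ new: D.
Closure: {B, D, E, F, G, H, K, L1, M9, N, P, R7, S4, T, U4, V, W14, W8} — 18 facts.

18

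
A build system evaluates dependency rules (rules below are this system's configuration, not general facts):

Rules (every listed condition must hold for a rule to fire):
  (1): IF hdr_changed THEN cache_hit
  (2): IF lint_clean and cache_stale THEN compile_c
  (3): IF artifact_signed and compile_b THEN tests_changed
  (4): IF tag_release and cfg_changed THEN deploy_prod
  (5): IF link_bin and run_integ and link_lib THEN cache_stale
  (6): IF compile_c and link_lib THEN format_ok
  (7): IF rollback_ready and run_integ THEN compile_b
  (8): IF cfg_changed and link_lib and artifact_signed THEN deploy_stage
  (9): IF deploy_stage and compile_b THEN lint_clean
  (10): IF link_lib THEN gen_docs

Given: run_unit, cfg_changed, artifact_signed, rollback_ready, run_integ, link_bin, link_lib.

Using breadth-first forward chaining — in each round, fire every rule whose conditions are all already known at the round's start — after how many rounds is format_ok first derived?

[1] (5) [IF link_bin and run_integ and link_lib THEN cache_stale]; (7) [IF rollback_ready and run_integ THEN compile_b]; (8) [IF cfg_changed and link_lib and artifact_signed THEN deploy_stage]; (10) [IF link_lib THEN gen_docs]. ⇒ new: cache_stale, compile_b, deploy_stage, gen_docs.
[2] (3) [IF artifact_signed and compile_b THEN tests_changed]; (9) [IF deploy_stage and compile_b THEN lint_clean]. ⇒ new: tests_changed, lint_clean.
[3] (2) [IF lint_clean and cache_stale THEN compile_c]. ⇒ new: compile_c.
[4] (6) [IF compile_c and link_lib THEN format_ok]. ⇒ new: format_ok.
format_ok first appears in round 4.

4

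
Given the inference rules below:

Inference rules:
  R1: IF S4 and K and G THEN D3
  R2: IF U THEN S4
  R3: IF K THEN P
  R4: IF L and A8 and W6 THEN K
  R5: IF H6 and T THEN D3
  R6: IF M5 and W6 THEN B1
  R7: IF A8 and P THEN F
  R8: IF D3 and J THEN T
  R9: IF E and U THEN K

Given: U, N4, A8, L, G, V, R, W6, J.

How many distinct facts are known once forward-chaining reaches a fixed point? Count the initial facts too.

15

Round 1: R2 [IF U THEN S4]; R4 [IF L and A8 and W6 THEN K]. New: S4, K.
Round 2: R1 [IF S4 and K and G THEN D3]; R3 [IF K THEN P]. New: D3, P.
Round 3: R7 [IF A8 and P THEN F]; R8 [IF D3 and J THEN T]. New: F, T.
Closure: {A8, D3, F, G, J, K, L, N4, P, R, S4, T, U, V, W6} — 15 facts.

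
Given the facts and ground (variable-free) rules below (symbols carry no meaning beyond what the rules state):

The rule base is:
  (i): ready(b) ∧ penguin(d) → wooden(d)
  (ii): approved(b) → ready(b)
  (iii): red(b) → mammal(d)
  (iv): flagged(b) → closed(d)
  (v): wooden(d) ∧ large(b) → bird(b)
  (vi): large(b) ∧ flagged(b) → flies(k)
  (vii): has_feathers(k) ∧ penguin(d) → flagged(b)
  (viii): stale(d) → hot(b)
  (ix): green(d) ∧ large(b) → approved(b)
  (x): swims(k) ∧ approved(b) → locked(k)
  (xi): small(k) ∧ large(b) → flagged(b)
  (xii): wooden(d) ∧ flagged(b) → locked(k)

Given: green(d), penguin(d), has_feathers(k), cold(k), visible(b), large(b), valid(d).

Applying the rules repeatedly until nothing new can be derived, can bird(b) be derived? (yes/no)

Round 1: (vii) [has_feathers(k) ∧ penguin(d) → flagged(b)]; (ix) [green(d) ∧ large(b) → approved(b)]. Adds flagged(b), approved(b).
Round 2: (ii) [approved(b) → ready(b)]; (iv) [flagged(b) → closed(d)]; (vi) [large(b) ∧ flagged(b) → flies(k)]. Adds ready(b), closed(d), flies(k).
Round 3: (i) [ready(b) ∧ penguin(d) → wooden(d)]. Adds wooden(d).
Round 4: (v) [wooden(d) ∧ large(b) → bird(b)]; (xii) [wooden(d) ∧ flagged(b) → locked(k)]. Adds bird(b), locked(k).
bird(b) appears in round 4, so it is derivable.

yes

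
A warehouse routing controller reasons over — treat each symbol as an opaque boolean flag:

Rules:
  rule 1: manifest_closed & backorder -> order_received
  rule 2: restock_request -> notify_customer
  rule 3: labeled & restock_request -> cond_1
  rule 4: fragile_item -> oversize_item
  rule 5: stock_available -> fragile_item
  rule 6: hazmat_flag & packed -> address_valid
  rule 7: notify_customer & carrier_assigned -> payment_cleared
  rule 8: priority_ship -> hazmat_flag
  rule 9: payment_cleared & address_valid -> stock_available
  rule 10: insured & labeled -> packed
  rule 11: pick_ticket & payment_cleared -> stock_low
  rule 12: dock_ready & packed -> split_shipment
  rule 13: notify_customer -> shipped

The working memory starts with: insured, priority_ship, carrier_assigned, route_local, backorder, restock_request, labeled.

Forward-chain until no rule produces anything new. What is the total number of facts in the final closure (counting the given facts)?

Round 1: rule 2 [restock_request -> notify_customer]; rule 3 [labeled & restock_request -> cond_1]; rule 8 [priority_ship -> hazmat_flag]; rule 10 [insured & labeled -> packed]. Adds notify_customer, cond_1, hazmat_flag, packed.
Round 2: rule 6 [hazmat_flag & packed -> address_valid]; rule 7 [notify_customer & carrier_assigned -> payment_cleared]; rule 13 [notify_customer -> shipped]. Adds address_valid, payment_cleared, shipped.
Round 3: rule 9 [payment_cleared & address_valid -> stock_available]. Adds stock_available.
Round 4: rule 5 [stock_available -> fragile_item]. Adds fragile_item.
Round 5: rule 4 [fragile_item -> oversize_item]. Adds oversize_item.
Closure: {address_valid, backorder, carrier_assigned, cond_1, fragile_item, hazmat_flag, insured, labeled, notify_customer, oversize_item, packed, payment_cleared, priority_ship, restock_request, route_local, shipped, stock_available} — 17 facts.

17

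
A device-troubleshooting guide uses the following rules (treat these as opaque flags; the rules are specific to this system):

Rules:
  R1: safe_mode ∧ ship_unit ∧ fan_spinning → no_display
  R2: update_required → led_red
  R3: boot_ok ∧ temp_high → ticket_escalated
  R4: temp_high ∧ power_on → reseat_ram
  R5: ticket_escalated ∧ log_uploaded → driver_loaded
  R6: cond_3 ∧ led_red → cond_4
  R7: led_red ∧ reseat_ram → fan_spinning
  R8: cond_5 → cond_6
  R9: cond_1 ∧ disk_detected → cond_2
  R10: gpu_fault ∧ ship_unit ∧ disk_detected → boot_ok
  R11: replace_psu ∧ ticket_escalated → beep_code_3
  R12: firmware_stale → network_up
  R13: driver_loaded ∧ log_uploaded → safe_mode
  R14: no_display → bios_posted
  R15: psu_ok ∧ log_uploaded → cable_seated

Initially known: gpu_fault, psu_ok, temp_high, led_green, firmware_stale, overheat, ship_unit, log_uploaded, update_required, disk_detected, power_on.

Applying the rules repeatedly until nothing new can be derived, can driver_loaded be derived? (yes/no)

yes

[1] R2 [update_required → led_red]; R4 [temp_high ∧ power_on → reseat_ram]; R10 [gpu_fault ∧ ship_unit ∧ disk_detected → boot_ok]; R12 [firmware_stale → network_up]; R15 [psu_ok ∧ log_uploaded → cable_seated]. ⇒ new: led_red, reseat_ram, boot_ok, network_up, cable_seated.
[2] R3 [boot_ok ∧ temp_high → ticket_escalated]; R7 [led_red ∧ reseat_ram → fan_spinning]. ⇒ new: ticket_escalated, fan_spinning.
[3] R5 [ticket_escalated ∧ log_uploaded → driver_loaded]. ⇒ new: driver_loaded.
[4] R13 [driver_loaded ∧ log_uploaded → safe_mode]. ⇒ new: safe_mode.
[5] R1 [safe_mode ∧ ship_unit ∧ fan_spinning → no_display]. ⇒ new: no_display.
[6] R14 [no_display → bios_posted]. ⇒ new: bios_posted.
driver_loaded appears in round 3, so it is derivable.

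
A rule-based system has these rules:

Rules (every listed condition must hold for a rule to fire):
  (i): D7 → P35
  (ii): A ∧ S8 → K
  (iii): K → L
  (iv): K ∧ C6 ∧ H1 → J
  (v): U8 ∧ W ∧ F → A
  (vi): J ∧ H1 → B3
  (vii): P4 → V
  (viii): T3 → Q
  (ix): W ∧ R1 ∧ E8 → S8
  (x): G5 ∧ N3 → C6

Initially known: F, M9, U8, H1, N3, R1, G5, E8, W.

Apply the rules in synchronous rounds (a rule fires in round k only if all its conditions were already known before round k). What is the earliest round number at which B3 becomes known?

Round 1 fires (v), (ix), (x), giving A, S8, C6.
Round 2 fires (ii), giving K.
Round 3 fires (iii), (iv), giving L, J.
Round 4 fires (vi), giving B3.
B3 first appears in round 4.

4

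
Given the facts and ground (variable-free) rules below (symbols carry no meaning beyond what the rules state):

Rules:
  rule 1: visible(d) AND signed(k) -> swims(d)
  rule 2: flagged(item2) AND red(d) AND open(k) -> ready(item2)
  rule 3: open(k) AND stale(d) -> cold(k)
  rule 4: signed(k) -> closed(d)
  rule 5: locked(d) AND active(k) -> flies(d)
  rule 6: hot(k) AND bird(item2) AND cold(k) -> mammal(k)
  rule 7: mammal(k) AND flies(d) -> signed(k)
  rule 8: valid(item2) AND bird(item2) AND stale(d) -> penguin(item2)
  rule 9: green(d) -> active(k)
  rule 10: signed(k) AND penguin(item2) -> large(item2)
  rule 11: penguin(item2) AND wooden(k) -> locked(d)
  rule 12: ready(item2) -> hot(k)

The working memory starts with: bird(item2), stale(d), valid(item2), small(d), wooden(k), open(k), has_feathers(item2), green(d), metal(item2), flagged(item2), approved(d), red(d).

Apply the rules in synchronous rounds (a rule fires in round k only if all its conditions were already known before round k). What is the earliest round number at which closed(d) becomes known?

5

Round 1: rule 2 [flagged(item2) AND red(d) AND open(k) -> ready(item2)]; rule 3 [open(k) AND stale(d) -> cold(k)]; rule 8 [valid(item2) AND bird(item2) AND stale(d) -> penguin(item2)]; rule 9 [green(d) -> active(k)]. Adds ready(item2), cold(k), penguin(item2), active(k).
Round 2: rule 11 [penguin(item2) AND wooden(k) -> locked(d)]; rule 12 [ready(item2) -> hot(k)]. Adds locked(d), hot(k).
Round 3: rule 5 [locked(d) AND active(k) -> flies(d)]; rule 6 [hot(k) AND bird(item2) AND cold(k) -> mammal(k)]. Adds flies(d), mammal(k).
Round 4: rule 7 [mammal(k) AND flies(d) -> signed(k)]. Adds signed(k).
Round 5: rule 4 [signed(k) -> closed(d)]; rule 10 [signed(k) AND penguin(item2) -> large(item2)]. Adds closed(d), large(item2).
closed(d) first appears in round 5.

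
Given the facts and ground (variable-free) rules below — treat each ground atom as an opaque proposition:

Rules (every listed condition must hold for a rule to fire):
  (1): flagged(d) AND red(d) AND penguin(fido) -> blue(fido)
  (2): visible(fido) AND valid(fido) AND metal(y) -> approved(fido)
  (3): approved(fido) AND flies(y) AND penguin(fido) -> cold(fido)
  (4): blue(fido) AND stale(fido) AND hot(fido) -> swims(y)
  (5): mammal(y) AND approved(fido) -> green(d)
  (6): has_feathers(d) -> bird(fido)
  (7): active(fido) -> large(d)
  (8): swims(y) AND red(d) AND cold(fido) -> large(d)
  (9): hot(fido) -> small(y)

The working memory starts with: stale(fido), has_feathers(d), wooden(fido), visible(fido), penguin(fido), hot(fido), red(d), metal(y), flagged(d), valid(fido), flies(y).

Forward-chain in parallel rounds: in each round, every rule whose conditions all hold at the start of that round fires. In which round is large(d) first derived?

3

Round 1 — (1), (2), (6), (9), derive blue(fido), approved(fido), bird(fido), small(y).
Round 2 — (3), (4), derive cold(fido), swims(y).
Round 3 — (8), derive large(d).
large(d) first appears in round 3.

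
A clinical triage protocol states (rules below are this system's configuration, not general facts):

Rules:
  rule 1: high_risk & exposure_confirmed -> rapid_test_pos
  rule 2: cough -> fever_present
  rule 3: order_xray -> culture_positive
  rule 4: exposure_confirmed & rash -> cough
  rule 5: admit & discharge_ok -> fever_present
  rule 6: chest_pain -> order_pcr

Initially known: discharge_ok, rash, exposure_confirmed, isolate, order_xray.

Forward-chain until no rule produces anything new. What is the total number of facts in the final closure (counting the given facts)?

Round 1: rule 3 [order_xray -> culture_positive]; rule 4 [exposure_confirmed & rash -> cough]. Adds culture_positive, cough.
Round 2: rule 2 [cough -> fever_present]. Adds fever_present.
Closure: {cough, culture_positive, discharge_ok, exposure_confirmed, fever_present, isolate, order_xray, rash} — 8 facts.

8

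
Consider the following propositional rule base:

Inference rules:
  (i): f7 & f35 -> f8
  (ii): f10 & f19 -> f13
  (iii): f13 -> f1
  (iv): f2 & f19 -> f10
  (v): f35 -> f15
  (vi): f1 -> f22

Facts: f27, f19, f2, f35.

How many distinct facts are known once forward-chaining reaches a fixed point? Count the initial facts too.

9

Round 1 — (iv), (v), derive f10, f15.
Round 2 — (ii), derive f13.
Round 3 — (iii), derive f1.
Round 4 — (vi), derive f22.
Closure: {f1, f10, f13, f15, f19, f2, f22, f27, f35} — 9 facts.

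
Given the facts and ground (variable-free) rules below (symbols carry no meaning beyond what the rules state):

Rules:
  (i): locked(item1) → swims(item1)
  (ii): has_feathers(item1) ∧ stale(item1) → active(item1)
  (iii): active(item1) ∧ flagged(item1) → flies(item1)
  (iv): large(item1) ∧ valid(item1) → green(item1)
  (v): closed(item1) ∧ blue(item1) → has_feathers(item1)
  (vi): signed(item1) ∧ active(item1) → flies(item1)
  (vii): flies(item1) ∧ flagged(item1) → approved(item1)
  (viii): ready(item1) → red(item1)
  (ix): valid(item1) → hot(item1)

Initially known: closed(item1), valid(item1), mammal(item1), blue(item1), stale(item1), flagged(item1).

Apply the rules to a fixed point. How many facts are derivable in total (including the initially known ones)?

11

Round 1: (v) [closed(item1) ∧ blue(item1) → has_feathers(item1)]; (ix) [valid(item1) → hot(item1)]. Adds has_feathers(item1), hot(item1).
Round 2: (ii) [has_feathers(item1) ∧ stale(item1) → active(item1)]. Adds active(item1).
Round 3: (iii) [active(item1) ∧ flagged(item1) → flies(item1)]. Adds flies(item1).
Round 4: (vii) [flies(item1) ∧ flagged(item1) → approved(item1)]. Adds approved(item1).
Closure: {active(item1), approved(item1), blue(item1), closed(item1), flagged(item1), flies(item1), has_feathers(item1), hot(item1), mammal(item1), stale(item1), valid(item1)} — 11 facts.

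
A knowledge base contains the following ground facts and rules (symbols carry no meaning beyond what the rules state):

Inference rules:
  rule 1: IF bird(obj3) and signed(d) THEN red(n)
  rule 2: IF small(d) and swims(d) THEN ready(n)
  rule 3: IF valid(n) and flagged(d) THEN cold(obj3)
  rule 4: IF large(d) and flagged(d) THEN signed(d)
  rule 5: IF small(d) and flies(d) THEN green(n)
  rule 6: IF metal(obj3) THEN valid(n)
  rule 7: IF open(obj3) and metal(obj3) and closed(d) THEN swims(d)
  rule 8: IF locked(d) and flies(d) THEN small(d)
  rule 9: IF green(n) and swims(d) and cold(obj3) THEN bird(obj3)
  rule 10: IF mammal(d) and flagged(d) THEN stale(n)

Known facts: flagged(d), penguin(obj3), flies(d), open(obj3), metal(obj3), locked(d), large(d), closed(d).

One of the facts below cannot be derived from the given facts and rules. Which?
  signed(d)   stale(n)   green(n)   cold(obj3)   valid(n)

stale(n)

[1] rule 4 [IF large(d) and flagged(d) THEN signed(d)]; rule 6 [IF metal(obj3) THEN valid(n)]; rule 7 [IF open(obj3) and metal(obj3) and closed(d) THEN swims(d)]; rule 8 [IF locked(d) and flies(d) THEN small(d)]. ⇒ new: signed(d), valid(n), swims(d), small(d).
[2] rule 2 [IF small(d) and swims(d) THEN ready(n)]; rule 3 [IF valid(n) and flagged(d) THEN cold(obj3)]; rule 5 [IF small(d) and flies(d) THEN green(n)]. ⇒ new: ready(n), cold(obj3), green(n).
[3] rule 9 [IF green(n) and swims(d) and cold(obj3) THEN bird(obj3)]. ⇒ new: bird(obj3).
[4] rule 1 [IF bird(obj3) and signed(d) THEN red(n)]. ⇒ new: red(n).
Derived: signed(d) (round 1), valid(n) (round 1), green(n) (round 2), cold(obj3) (round 2). stale(n) never appears in any round.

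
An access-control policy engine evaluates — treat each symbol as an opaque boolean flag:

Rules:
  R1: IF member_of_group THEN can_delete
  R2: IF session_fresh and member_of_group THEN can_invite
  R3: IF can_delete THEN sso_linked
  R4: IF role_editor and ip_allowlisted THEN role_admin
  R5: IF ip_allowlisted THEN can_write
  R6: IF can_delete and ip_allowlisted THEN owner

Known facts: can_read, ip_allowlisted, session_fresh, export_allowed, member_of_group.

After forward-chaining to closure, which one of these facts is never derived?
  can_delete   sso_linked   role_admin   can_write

role_admin

Round 1 — R1, R2, R5, derive can_delete, can_invite, can_write.
Round 2 — R3, R6, derive sso_linked, owner.
Derived: sso_linked (round 2), can_write (round 1), can_delete (round 1). role_admin never appears in any round.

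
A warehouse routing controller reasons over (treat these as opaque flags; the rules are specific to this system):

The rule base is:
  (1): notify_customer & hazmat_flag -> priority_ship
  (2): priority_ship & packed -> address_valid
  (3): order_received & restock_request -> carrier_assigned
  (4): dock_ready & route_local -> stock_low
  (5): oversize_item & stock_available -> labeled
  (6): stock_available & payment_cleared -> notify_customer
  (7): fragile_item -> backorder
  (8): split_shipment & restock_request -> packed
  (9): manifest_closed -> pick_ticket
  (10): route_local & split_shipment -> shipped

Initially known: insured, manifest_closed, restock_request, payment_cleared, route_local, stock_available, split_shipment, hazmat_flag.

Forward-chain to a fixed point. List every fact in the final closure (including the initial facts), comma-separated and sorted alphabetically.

[1] (6) [stock_available & payment_cleared -> notify_customer]; (8) [split_shipment & restock_request -> packed]; (9) [manifest_closed -> pick_ticket]; (10) [route_local & split_shipment -> shipped]. ⇒ new: notify_customer, packed, pick_ticket, shipped.
[2] (1) [notify_customer & hazmat_flag -> priority_ship]. ⇒ new: priority_ship.
[3] (2) [priority_ship & packed -> address_valid]. ⇒ new: address_valid.

address_valid, hazmat_flag, insured, manifest_closed, notify_customer, packed, payment_cleared, pick_ticket, priority_ship, restock_request, route_local, shipped, split_shipment, stock_available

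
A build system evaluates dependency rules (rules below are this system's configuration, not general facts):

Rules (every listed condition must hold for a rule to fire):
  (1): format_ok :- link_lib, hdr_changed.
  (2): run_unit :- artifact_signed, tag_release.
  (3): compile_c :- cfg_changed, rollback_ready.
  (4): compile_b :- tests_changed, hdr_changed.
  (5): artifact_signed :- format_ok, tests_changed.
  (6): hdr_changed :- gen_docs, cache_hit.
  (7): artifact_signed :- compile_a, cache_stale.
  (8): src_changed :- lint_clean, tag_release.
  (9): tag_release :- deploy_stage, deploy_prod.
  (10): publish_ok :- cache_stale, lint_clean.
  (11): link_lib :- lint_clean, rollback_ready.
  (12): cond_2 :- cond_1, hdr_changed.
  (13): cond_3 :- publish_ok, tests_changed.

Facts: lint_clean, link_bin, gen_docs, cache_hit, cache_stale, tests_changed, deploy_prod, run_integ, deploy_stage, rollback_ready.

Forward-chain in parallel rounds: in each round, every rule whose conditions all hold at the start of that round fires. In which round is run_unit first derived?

Round 1: (6) [hdr_changed :- gen_docs, cache_hit.]; (9) [tag_release :- deploy_stage, deploy_prod.]; (10) [publish_ok :- cache_stale, lint_clean.]; (11) [link_lib :- lint_clean, rollback_ready.]. New: hdr_changed, tag_release, publish_ok, link_lib.
Round 2: (1) [format_ok :- link_lib, hdr_changed.]; (4) [compile_b :- tests_changed, hdr_changed.]; (8) [src_changed :- lint_clean, tag_release.]; (13) [cond_3 :- publish_ok, tests_changed.]. New: format_ok, compile_b, src_changed, cond_3.
Round 3: (5) [artifact_signed :- format_ok, tests_changed.]. New: artifact_signed.
Round 4: (2) [run_unit :- artifact_signed, tag_release.]. New: run_unit.
run_unit first appears in round 4.

4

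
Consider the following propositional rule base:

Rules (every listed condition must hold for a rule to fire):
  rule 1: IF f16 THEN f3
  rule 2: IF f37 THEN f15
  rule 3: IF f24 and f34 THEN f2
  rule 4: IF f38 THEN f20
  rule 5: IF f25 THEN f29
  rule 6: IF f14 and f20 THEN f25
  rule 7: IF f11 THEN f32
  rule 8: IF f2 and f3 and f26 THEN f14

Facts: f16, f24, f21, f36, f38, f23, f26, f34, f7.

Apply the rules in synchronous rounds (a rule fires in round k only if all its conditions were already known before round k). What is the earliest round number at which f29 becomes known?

4

Round 1 — rule 1, rule 3, rule 4, derive f3, f2, f20.
Round 2 — rule 8, derive f14.
Round 3 — rule 6, derive f25.
Round 4 — rule 5, derive f29.
f29 first appears in round 4.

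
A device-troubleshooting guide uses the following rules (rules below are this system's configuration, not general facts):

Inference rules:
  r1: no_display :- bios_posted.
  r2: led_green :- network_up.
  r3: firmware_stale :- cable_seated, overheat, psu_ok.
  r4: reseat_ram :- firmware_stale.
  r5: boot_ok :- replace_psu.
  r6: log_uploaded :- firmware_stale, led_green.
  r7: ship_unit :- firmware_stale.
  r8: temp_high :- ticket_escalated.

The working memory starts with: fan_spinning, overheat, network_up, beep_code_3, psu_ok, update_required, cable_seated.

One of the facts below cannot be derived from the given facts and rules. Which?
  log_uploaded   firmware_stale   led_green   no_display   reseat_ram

Round 1 fires r2, r3, giving led_green, firmware_stale.
Round 2 fires r4, r6, r7, giving reseat_ram, log_uploaded, ship_unit.
Derived: reseat_ram (round 2), led_green (round 1), log_uploaded (round 2), firmware_stale (round 1). no_display never appears in any round.

no_display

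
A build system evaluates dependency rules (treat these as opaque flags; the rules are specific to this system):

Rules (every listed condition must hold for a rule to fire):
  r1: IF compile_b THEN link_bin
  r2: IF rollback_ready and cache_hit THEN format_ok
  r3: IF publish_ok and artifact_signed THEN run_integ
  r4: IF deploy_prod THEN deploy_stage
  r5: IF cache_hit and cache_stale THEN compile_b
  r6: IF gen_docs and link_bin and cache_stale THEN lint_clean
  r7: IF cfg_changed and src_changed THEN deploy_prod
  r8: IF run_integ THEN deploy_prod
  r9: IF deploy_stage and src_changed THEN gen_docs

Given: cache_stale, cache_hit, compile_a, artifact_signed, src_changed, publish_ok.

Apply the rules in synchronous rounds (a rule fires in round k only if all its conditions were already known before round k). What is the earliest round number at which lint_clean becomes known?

Round 1 — r3, r5, derive run_integ, compile_b.
Round 2 — r1, r8, derive link_bin, deploy_prod.
Round 3 — r4, derive deploy_stage.
Round 4 — r9, derive gen_docs.
Round 5 — r6, derive lint_clean.
lint_clean first appears in round 5.

5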